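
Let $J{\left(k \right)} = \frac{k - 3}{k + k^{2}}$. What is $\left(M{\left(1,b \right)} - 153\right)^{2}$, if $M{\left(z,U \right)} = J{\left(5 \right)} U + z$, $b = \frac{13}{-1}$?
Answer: $\frac{5257849}{225} \approx 23368.0$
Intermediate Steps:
$J{\left(k \right)} = \frac{-3 + k}{k + k^{2}}$
$b = -13$ ($b = 13 \left(-1\right) = -13$)
$M{\left(z,U \right)} = z + \frac{U}{15}$ ($M{\left(z,U \right)} = \frac{-3 + 5}{5 \left(1 + 5\right)} U + z = \frac{1}{5} \cdot \frac{1}{6} \cdot 2 U + z = \frac{U}{15} + z = z + \frac{U}{15}$)
$\left(M{\left(1,b \right)} - 153\right)^{2} = \left(\left(1 + \frac{1}{15} \left(-13\right)\right) - 153\right)^{2} = \left(\left(1 - \frac{13}{15}\right) - 153\right)^{2} = \left(\frac{2}{15} - 153\right)^{2} = \left(- \frac{2293}{15}\right)^{2} = \frac{5257849}{225}$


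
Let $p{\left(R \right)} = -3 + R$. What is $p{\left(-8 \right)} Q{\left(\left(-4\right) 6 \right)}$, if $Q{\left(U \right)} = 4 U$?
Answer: $1056$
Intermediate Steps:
$p{\left(-8 \right)} Q{\left(\left(-4\right) 6 \right)} = \left(-3 - 8\right) 4 \left(\left(-4\right) 6\right) = - 11 \cdot 4 \left(-24\right) = \left(-11\right) \left(-96\right) = 1056$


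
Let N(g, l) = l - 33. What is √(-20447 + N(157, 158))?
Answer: 3*I*√2258 ≈ 142.56*I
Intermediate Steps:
N(g, l) = -33 + l
√(-20447 + N(157, 158)) = √(-20447 + (-33 + 158)) = √(-20447 + 125) = √(-20322) = 3*I*√2258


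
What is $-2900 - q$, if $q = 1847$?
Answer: $-4747$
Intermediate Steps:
$-2900 - q = -2900 - 1847 = -4747$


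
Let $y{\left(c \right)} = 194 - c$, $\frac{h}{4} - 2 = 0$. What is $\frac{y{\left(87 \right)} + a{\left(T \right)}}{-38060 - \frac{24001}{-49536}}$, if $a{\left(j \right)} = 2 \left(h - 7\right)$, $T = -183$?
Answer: $- \frac{5399424}{1885316159} \approx -0.0028639$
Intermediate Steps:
$h = 8$ ($h = 8 + 4 \cdot 0 = 8 + 0 = 8$)
$a{\left(j \right)} = 2$ ($a{\left(j \right)} = 2 \left(8 - 7\right) = 2 \cdot 1 = 2$)
$\frac{y{\left(87 \right)} + a{\left(T \right)}}{-38060 - \frac{24001}{-49536}} = \frac{\left(194 - 87\right) + 2}{-38060 - \frac{24001}{-49536}} = \frac{\left(194 - 87\right) + 2}{-38060 - - \frac{24001}{49536}} = \frac{107 + 2}{-38060 + \frac{24001}{49536}} = \frac{109}{- \frac{1885316159}{49536}} = 109 \left(- \frac{49536}{1885316159}\right) = - \frac{5399424}{1885316159}$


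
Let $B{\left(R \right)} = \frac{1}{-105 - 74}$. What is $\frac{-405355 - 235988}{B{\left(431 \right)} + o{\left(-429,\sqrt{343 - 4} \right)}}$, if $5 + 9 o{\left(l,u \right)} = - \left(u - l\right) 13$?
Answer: $\frac{1032363578495151}{996539000038} - \frac{2404264714371 \sqrt{339}}{996539000038} \approx 991.53$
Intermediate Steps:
$B{\left(R \right)} = - \frac{1}{179}$ ($B{\left(R \right)} = \frac{1}{-179} = - \frac{1}{179}$)
$o{\left(l,u \right)} = - \frac{5}{9} - \frac{13 u}{9} + \frac{13 l}{9}$ ($o{\left(l,u \right)} = - \frac{5}{9} + \frac{\left(-1\right) \left(u - l\right) 13}{9} = - \frac{5}{9} + \frac{\left(-1\right) \left(- 13 l + 13 u\right)}{9} = - \frac{5}{9} + \frac{- 13 u + 13 l}{9} = - \frac{5}{9} + \left(- \frac{13 u}{9} + \frac{13 l}{9}\right) = - \frac{5}{9} - \frac{13 u}{9} + \frac{13 l}{9}$)
$\frac{-405355 - 235988}{B{\left(431 \right)} + o{\left(-429,\sqrt{343 - 4} \right)}} = \frac{-405355 - 235988}{- \frac{1}{179} - \left(\frac{5582}{9} + \frac{13 \sqrt{343 - 4}}{9}\right)} = - \frac{641343}{- \frac{1}{179} - \left(\frac{5582}{9} + \frac{13 \sqrt{339}}{9}\right)} = - \frac{641343}{- \frac{999187}{1611} - \frac{13 \sqrt{339}}{9}}$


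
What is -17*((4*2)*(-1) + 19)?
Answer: -187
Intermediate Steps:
-17*((4*2)*(-1) + 19) = -17*(8*(-1) + 19) = -17*(-8 + 19) = -17*11 = -187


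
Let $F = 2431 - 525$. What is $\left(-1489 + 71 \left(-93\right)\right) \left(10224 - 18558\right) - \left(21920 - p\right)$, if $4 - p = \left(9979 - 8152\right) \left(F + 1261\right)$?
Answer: $61630703$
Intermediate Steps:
$F = 1906$
$p = -5786105$ ($p = 4 - \left(9979 - 8152\right) \left(1906 + 1261\right) = 4 - 1827 \cdot 3167 = 4 - 5786109 = -5786105$)
$\left(-1489 + 71 \left(-93\right)\right) \left(10224 - 18558\right) - \left(21920 - p\right) = \left(-1489 + 71 \left(-93\right)\right) \left(10224 - 18558\right) - \left(21920 - -5786105\right) = \left(-1489 - 6603\right) \left(-8334\right) - \left(21920 + 5786105\right) = \left(-8092\right) \left(-8334\right) - 5808025 = 67438728 - 5808025 = 61630703$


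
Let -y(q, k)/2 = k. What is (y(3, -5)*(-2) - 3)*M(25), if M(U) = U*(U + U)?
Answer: -28750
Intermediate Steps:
y(q, k) = -2*k
M(U) = 2*U² (M(U) = U*(2*U) = 2*U²)
(y(3, -5)*(-2) - 3)*M(25) = (-2*(-5)*(-2) - 3)*(2*25²) = (10*(-2) - 3)*(2*625) = (-20 - 3)*1250 = -23*1250 = -28750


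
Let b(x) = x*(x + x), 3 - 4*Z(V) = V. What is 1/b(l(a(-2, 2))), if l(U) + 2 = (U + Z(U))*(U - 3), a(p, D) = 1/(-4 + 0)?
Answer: 2048/60025 ≈ 0.034119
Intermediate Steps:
Z(V) = 3/4 - V/4
a(p, D) = -1/4 (a(p, D) = 1/(-4) = -1/4)
l(U) = -2 + (-3 + U)*(3/4 + 3*U/4) (l(U) = -2 + (U + (3/4 - U/4))*(U - 3) = -2 + (3/4 + 3*U/4)*(-3 + U) = -2 + (-3 + U)*(3/4 + 3*U/4))
b(x) = 2*x**2 (b(x) = x*(2*x) = 2*x**2)
1/b(l(a(-2, 2))) = 1/(2*(-17/4 - 3/2*(-1/4) + 3*(-1/4)**2/4)**2) = 1/(2*(-17/4 + 3/8 + (3/4)*(1/16))**2) = 1/(2*(-17/4 + 3/8 + 3/64)**2) = 1/(2*(-245/64)**2) = 1/(2*(60025/4096)) = 1/(60025/2048) = 2048/60025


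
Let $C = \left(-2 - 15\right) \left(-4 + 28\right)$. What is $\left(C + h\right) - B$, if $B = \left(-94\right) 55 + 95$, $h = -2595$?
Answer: $2072$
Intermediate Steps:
$C = -408$ ($C = \left(-17\right) 24 = -408$)
$B = -5075$ ($B = -5170 + 95 = -5075$)
$\left(C + h\right) - B = \left(-408 - 2595\right) - -5075 = -3003 + 5075 = 2072$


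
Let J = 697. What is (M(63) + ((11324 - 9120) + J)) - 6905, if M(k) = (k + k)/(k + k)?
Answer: -4003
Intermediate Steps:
M(k) = 1 (M(k) = (2*k)/((2*k)) = (2*k)*(1/(2*k)) = 1)
(M(63) + ((11324 - 9120) + J)) - 6905 = (1 + ((11324 - 9120) + 697)) - 6905 = (1 + (2204 + 697)) - 6905 = (1 + 2901) - 6905 = 2902 - 6905 = -4003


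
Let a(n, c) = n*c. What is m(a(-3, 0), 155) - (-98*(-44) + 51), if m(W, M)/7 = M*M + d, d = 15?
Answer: 163917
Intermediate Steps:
a(n, c) = c*n
m(W, M) = 105 + 7*M² (m(W, M) = 7*(M*M + 15) = 7*(M² + 15) = 7*(15 + M²) = 105 + 7*M²)
m(a(-3, 0), 155) - (-98*(-44) + 51) = (105 + 7*155²) - (-98*(-44) + 51) = (105 + 7*24025) - (4312 + 51) = (105 + 168175) - 1*4363 = 168280 - 4363 = 163917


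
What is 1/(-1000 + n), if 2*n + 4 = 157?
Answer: -2/1847 ≈ -0.0010828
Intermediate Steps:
n = 153/2 (n = -2 + (½)*157 = -2 + 157/2 = 153/2 ≈ 76.500)
1/(-1000 + n) = 1/(-1000 + 153/2) = 1/(-1847/2) = -2/1847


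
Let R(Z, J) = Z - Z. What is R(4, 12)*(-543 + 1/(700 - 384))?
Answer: 0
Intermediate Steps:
R(Z, J) = 0
R(4, 12)*(-543 + 1/(700 - 384)) = 0*(-543 + 1/(700 - 384)) = 0*(-543 + 1/316) = 0*(-171587/316) = 0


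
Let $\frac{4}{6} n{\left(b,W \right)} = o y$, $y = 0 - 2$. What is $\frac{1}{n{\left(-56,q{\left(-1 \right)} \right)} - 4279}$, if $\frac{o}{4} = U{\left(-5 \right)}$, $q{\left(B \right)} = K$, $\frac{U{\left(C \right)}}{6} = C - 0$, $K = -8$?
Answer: $- \frac{1}{3919} \approx -0.00025517$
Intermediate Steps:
$U{\left(C \right)} = 6 C$ ($U{\left(C \right)} = 6 \left(C - 0\right) = 6 \left(C + 0\right) = 6 C$)
$q{\left(B \right)} = -8$
$o = -120$ ($o = 4 \cdot 6 \left(-5\right) = 4 \left(-30\right) = -120$)
$y = -2$
$n{\left(b,W \right)} = 360$ ($n{\left(b,W \right)} = \frac{3 \left(\left(-120\right) \left(-2\right)\right)}{2} = \frac{3}{2} \cdot 240 = 360$)
$\frac{1}{n{\left(-56,q{\left(-1 \right)} \right)} - 4279} = \frac{1}{360 - 4279} = \frac{1}{-3919} = - \frac{1}{3919}$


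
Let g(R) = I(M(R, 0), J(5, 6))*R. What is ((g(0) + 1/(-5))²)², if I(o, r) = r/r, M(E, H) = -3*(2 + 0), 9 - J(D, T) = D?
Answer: 1/625 ≈ 0.0016000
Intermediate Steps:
J(D, T) = 9 - D
M(E, H) = -6 (M(E, H) = -3*2 = -6)
I(o, r) = 1
g(R) = R (g(R) = 1*R = R)
((g(0) + 1/(-5))²)² = ((0 + 1/(-5))²)² = ((0 + 1*(-⅕))²)² = ((0 - ⅕)²)² = ((-⅕)²)² = (1/25)² = 1/625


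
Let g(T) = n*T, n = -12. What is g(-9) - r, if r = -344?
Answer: 452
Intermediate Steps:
g(T) = -12*T
g(-9) - r = -12*(-9) - 1*(-344) = 108 + 344 = 452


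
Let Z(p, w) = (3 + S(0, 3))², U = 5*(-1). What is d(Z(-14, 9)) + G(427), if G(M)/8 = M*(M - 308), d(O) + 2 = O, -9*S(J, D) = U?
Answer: 32927686/81 ≈ 4.0651e+5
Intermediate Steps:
U = -5
S(J, D) = 5/9 (S(J, D) = -⅑*(-5) = 5/9)
Z(p, w) = 1024/81 (Z(p, w) = (3 + 5/9)² = (32/9)² = 1024/81)
d(O) = -2 + O
G(M) = 8*M*(-308 + M) (G(M) = 8*(M*(M - 308)) = 8*(M*(-308 + M)) = 8*M*(-308 + M))
d(Z(-14, 9)) + G(427) = (-2 + 1024/81) + 8*427*(-308 + 427) = 862/81 + 8*427*119 = 862/81 + 406504 = 32927686/81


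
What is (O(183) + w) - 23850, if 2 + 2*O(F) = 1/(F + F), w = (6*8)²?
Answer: -15772403/732 ≈ -21547.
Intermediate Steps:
w = 2304 (w = 48² = 2304)
O(F) = -1 + 1/(4*F) (O(F) = -1 + 1/(2*(F + F)) = -1 + 1/(2*((2*F))) = -1 + (1/(2*F))/2 = -1 + 1/(4*F))
(O(183) + w) - 23850 = ((¼ - 1*183)/183 + 2304) - 23850 = ((¼ - 183)/183 + 2304) - 23850 = ((1/183)*(-731/4) + 2304) - 23850 = (-731/732 + 2304) - 23850 = 1685797/732 - 23850 = -15772403/732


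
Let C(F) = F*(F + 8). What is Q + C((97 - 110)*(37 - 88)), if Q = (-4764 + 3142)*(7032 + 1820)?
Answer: -13913071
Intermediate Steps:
Q = -14357944 (Q = -1622*8852 = -14357944)
C(F) = F*(8 + F)
Q + C((97 - 110)*(37 - 88)) = -14357944 + ((97 - 110)*(37 - 88))*(8 + (97 - 110)*(37 - 88)) = -14357944 + (-13*(-51))*(8 - 13*(-51)) = -14357944 + 663*(8 + 663) = -14357944 + 663*671 = -14357944 + 444873 = -13913071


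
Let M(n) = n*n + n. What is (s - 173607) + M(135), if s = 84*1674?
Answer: -14631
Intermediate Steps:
s = 140616
M(n) = n + n² (M(n) = n² + n = n + n²)
(s - 173607) + M(135) = (140616 - 173607) + 135*(1 + 135) = -32991 + 135*136 = -32991 + 18360 = -14631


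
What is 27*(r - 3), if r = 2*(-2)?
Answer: -189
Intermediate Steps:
r = -4
27*(r - 3) = 27*(-4 - 3) = 27*(-7) = -189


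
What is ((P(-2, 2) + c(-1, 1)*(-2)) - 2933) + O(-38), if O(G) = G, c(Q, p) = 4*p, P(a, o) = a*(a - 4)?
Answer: -2967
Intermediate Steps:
P(a, o) = a*(-4 + a)
((P(-2, 2) + c(-1, 1)*(-2)) - 2933) + O(-38) = ((-2*(-4 - 2) + (4*1)*(-2)) - 2933) - 38 = ((-2*(-6) + 4*(-2)) - 2933) - 38 = ((12 - 8) - 2933) - 38 = (4 - 2933) - 38 = -2929 - 38 = -2967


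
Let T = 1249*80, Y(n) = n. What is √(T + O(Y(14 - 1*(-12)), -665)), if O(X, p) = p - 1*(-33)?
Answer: 6*√2758 ≈ 315.10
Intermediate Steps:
O(X, p) = 33 + p (O(X, p) = p + 33 = 33 + p)
T = 99920
√(T + O(Y(14 - 1*(-12)), -665)) = √(99920 + (33 - 665)) = √(99920 - 632) = √99288 = 6*√2758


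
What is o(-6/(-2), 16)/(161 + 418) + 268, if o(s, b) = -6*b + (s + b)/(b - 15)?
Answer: 155095/579 ≈ 267.87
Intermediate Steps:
o(s, b) = -6*b + (b + s)/(-15 + b)
o(-6/(-2), 16)/(161 + 418) + 268 = ((-6/(-2) - 6*16² + 91*16)/(-15 + 16))/(161 + 418) + 268 = ((-6*(-½) - 6*256 + 1456)/1)/579 + 268 = (1*(3 - 1536 + 1456))*(1/579) + 268 = (1*(-77))*(1/579) + 268 = -77*1/579 + 268 = -77/579 + 268 = 155095/579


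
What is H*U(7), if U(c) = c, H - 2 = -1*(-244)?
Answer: 1722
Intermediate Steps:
H = 246 (H = 2 - 1*(-244) = 2 + 244 = 246)
H*U(7) = 246*7 = 1722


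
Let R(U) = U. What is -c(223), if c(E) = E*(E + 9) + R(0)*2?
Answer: -51736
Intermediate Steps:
c(E) = E*(9 + E) (c(E) = E*(E + 9) + 0*2 = E*(9 + E) + 0 = E*(9 + E))
-c(223) = -223*(9 + 223) = -223*232 = -1*51736 = -51736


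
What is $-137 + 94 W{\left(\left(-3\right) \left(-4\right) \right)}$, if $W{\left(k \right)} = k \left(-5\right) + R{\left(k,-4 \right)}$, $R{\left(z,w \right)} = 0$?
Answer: $-5777$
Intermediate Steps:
$W{\left(k \right)} = - 5 k$ ($W{\left(k \right)} = k \left(-5\right) + 0 = - 5 k + 0 = - 5 k$)
$-137 + 94 W{\left(\left(-3\right) \left(-4\right) \right)} = -137 + 94 \left(- 5 \left(\left(-3\right) \left(-4\right)\right)\right) = -137 + 94 \left(\left(-5\right) 12\right) = -137 + 94 \left(-60\right) = -137 - 5640 = -5777$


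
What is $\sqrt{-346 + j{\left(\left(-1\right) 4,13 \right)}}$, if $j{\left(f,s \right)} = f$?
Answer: $5 i \sqrt{14} \approx 18.708 i$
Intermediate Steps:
$\sqrt{-346 + j{\left(\left(-1\right) 4,13 \right)}} = \sqrt{-346 - 4} = \sqrt{-350} = 5 i \sqrt{14}$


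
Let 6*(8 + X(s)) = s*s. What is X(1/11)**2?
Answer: 33721249/527076 ≈ 63.978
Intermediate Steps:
X(s) = -8 + s**2/6 (X(s) = -8 + (s*s)/6 = -8 + s**2/6)
X(1/11)**2 = (-8 + (1/11)**2/6)**2 = (-8 + (1/6)*(1/121))**2 = (-8 + 1/726)**2 = (-5807/726)**2 = 33721249/527076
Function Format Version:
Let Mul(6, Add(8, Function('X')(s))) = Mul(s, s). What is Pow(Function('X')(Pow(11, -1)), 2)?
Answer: Rational(33721249, 527076) ≈ 63.978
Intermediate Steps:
Function('X')(s) = Add(-8, Mul(Rational(1, 6), Pow(s, 2))) (Function('X')(s) = Add(-8, Mul(Rational(1, 6), Mul(s, s))) = Add(-8, Mul(Rational(1, 6), Pow(s, 2))))
Pow(Function('X')(Pow(11, -1)), 2) = Pow(Add(-8, Mul(Rational(1, 6), Pow(Pow(11, -1), 2))), 2) = Pow(Add(-8, Mul(Rational(1, 6), Pow(Rational(1, 11), 2))), 2) = Pow(Add(-8, Mul(Rational(1, 6), Rational(1, 121))), 2) = Pow(Add(-8, Rational(1, 726)), 2) = Pow(Rational(-5807, 726), 2) = Rational(33721249, 527076)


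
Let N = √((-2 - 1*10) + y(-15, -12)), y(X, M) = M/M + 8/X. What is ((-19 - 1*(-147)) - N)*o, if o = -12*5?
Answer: -7680 + 4*I*√2595 ≈ -7680.0 + 203.76*I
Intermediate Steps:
o = -60
y(X, M) = 1 + 8/X
N = I*√2595/15 (N = √((-2 - 1*10) + (8 - 15)/(-15)) = √((-2 - 10) - 1/15*(-7)) = √(-12 + 7/15) = √(-173/15) = I*√2595/15 ≈ 3.3961*I)
((-19 - 1*(-147)) - N)*o = ((-19 - 1*(-147)) - I*√2595/15)*(-60) = ((-19 + 147) - I*√2595/15)*(-60) = (128 - I*√2595/15)*(-60) = -7680 + 4*I*√2595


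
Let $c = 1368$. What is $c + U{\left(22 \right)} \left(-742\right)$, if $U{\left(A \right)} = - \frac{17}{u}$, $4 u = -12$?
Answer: $- \frac{8510}{3} \approx -2836.7$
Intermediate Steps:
$u = -3$ ($u = \frac{1}{4} \left(-12\right) = -3$)
$U{\left(A \right)} = \frac{17}{3}$ ($U{\left(A \right)} = - \frac{17}{-3} = \left(-17\right) \left(- \frac{1}{3}\right) = \frac{17}{3}$)
$c + U{\left(22 \right)} \left(-742\right) = 1368 + \frac{17}{3} \left(-742\right) = 1368 - \frac{12614}{3} = - \frac{8510}{3}$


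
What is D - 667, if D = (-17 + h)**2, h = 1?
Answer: -411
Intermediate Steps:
D = 256 (D = (-17 + 1)**2 = (-16)**2 = 256)
D - 667 = 256 - 667 = -411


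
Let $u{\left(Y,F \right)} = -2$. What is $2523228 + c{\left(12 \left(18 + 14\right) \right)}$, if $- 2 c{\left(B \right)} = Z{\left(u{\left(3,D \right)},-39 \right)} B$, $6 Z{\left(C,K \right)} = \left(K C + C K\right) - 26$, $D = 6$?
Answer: $2519068$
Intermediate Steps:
$Z{\left(C,K \right)} = - \frac{13}{3} + \frac{C K}{3}$ ($Z{\left(C,K \right)} = \frac{\left(K C + C K\right) - 26}{6} = \frac{\left(C K + C K\right) - 26}{6} = \frac{2 C K - 26}{6} = \frac{-26 + 2 C K}{6} = - \frac{13}{3} + \frac{C K}{3}$)
$c{\left(B \right)} = - \frac{65 B}{6}$ ($c{\left(B \right)} = - \frac{\left(- \frac{13}{3} + \frac{1}{3} \left(-2\right) \left(-39\right)\right) B}{2} = - \frac{\left(- \frac{13}{3} + 26\right) B}{2} = - \frac{\frac{65}{3} B}{2} = - \frac{65 B}{6}$)
$2523228 + c{\left(12 \left(18 + 14\right) \right)} = 2523228 - \frac{65 \cdot 12 \left(18 + 14\right)}{6} = 2523228 - \frac{65 \cdot 12 \cdot 32}{6} = 2523228 - 4160 = 2519068$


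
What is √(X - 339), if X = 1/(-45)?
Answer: 2*I*√19070/15 ≈ 18.413*I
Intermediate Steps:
X = -1/45 ≈ -0.022222
√(X - 339) = √(-1/45 - 339) = √(-15256/45) = 2*I*√19070/15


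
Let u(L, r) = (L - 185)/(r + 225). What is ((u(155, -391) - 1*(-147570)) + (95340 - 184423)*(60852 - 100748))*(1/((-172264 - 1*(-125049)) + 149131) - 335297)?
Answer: -10080738562587268138319/8459028 ≈ -1.1917e+15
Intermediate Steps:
u(L, r) = (-185 + L)/(225 + r)
((u(155, -391) - 1*(-147570)) + (95340 - 184423)*(60852 - 100748))*(1/((-172264 - 1*(-125049)) + 149131) - 335297) = (((-185 + 155)/(225 - 391) - 1*(-147570)) + (95340 - 184423)*(60852 - 100748))*(1/((-172264 - 1*(-125049)) + 149131) - 335297) = ((-30/(-166) + 147570) - 89083*(-39896))*(1/((-172264 + 125049) + 149131) - 335297) = ((-1/166*(-30) + 147570) + 3554055368)*(1/(-47215 + 149131) - 335297) = ((15/83 + 147570) + 3554055368)*(1/101916 - 335297) = (12248325/83 + 3554055368)*(1/101916 - 335297) = (294998843869/83)*(-34172129051/101916) = -10080738562587268138319/8459028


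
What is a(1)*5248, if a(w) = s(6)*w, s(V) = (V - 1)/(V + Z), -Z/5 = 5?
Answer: -26240/19 ≈ -1381.1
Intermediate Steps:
Z = -25 (Z = -5*5 = -25)
s(V) = (-1 + V)/(-25 + V) (s(V) = (V - 1)/(V - 25) = (-1 + V)/(-25 + V))
a(w) = -5*w/19 (a(w) = ((-1 + 6)/(-25 + 6))*w = (5/(-19))*w = (-1/19*5)*w = -5*w/19)
a(1)*5248 = -5/19*1*5248 = -5/19*5248 = -26240/19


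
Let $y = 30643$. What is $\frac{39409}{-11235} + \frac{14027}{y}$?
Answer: $- \frac{1050016642}{344274105} \approx -3.0499$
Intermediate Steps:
$\frac{39409}{-11235} + \frac{14027}{y} = \frac{39409}{-11235} + \frac{14027}{30643} = 39409 \left(- \frac{1}{11235}\right) + 14027 \cdot \frac{1}{30643} = - \frac{39409}{11235} + \frac{14027}{30643} = - \frac{1050016642}{344274105}$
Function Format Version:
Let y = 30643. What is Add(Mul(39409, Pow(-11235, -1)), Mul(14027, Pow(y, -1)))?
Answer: Rational(-1050016642, 344274105) ≈ -3.0499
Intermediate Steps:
Add(Mul(39409, Pow(-11235, -1)), Mul(14027, Pow(y, -1))) = Add(Mul(39409, Pow(-11235, -1)), Mul(14027, Pow(30643, -1))) = Add(Mul(39409, Rational(-1, 11235)), Mul(14027, Rational(1, 30643))) = Add(Rational(-39409, 11235), Rational(14027, 30643)) = Rational(-1050016642, 344274105)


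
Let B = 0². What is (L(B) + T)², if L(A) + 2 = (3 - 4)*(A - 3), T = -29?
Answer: 784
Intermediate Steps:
B = 0
L(A) = 1 - A (L(A) = -2 + (3 - 4)*(A - 3) = -2 - (-3 + A) = -2 + (3 - A) = 1 - A)
(L(B) + T)² = ((1 - 1*0) - 29)² = ((1 + 0) - 29)² = (1 - 29)² = (-28)² = 784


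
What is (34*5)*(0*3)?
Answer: 0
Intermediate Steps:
(34*5)*(0*3) = 170*0 = 0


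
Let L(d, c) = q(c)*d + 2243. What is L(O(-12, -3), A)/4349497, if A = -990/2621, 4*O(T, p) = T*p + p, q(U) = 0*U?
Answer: 2243/4349497 ≈ 0.00051569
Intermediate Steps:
q(U) = 0
O(T, p) = p/4 + T*p/4 (O(T, p) = (T*p + p)/4 = (p + T*p)/4 = p/4 + T*p/4)
A = -990/2621 (A = -990*1/2621 = -990/2621 ≈ -0.37772)
L(d, c) = 2243 (L(d, c) = 0*d + 2243 = 0 + 2243 = 2243)
L(O(-12, -3), A)/4349497 = 2243/4349497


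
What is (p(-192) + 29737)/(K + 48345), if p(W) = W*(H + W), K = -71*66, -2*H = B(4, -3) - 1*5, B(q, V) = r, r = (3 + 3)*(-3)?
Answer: 9199/6237 ≈ 1.4749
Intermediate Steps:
r = -18 (r = 6*(-3) = -18)
B(q, V) = -18
H = 23/2 (H = -(-18 - 1*5)/2 = -(-18 - 5)/2 = -1/2*(-23) = 23/2 ≈ 11.500)
K = -4686
p(W) = W*(23/2 + W)
(p(-192) + 29737)/(K + 48345) = ((1/2)*(-192)*(23 + 2*(-192)) + 29737)/(-4686 + 48345) = ((1/2)*(-192)*(23 - 384) + 29737)/43659 = ((1/2)*(-192)*(-361) + 29737)*(1/43659) = (34656 + 29737)*(1/43659) = 64393*(1/43659) = 9199/6237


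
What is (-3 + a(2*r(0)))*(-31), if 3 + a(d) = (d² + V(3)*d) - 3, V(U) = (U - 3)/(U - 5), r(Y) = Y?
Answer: 279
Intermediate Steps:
V(U) = (-3 + U)/(-5 + U)
a(d) = -6 + d² (a(d) = -3 + ((d² + ((-3 + 3)/(-5 + 3))*d) - 3) = -3 + ((d² + (0/(-2))*d) - 3) = -3 + ((d² + (-½*0)*d) - 3) = -3 + ((d² + 0*d) - 3) = -3 + ((d² + 0) - 3) = -3 + (d² - 3) = -3 + (-3 + d²) = -6 + d²)
(-3 + a(2*r(0)))*(-31) = (-3 + (-6 + (2*0)²))*(-31) = (-3 + (-6 + 0²))*(-31) = (-3 + (-6 + 0))*(-31) = (-3 - 6)*(-31) = -9*(-31) = 279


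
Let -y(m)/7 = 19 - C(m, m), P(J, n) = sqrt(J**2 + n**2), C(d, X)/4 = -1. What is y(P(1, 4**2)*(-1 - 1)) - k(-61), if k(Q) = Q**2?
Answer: -3882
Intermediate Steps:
C(d, X) = -4 (C(d, X) = 4*(-1) = -4)
y(m) = -161 (y(m) = -7*(19 - 1*(-4)) = -7*(19 + 4) = -7*23 = -161)
y(P(1, 4**2)*(-1 - 1)) - k(-61) = -161 - 1*(-61)**2 = -161 - 1*3721 = -161 - 3721 = -3882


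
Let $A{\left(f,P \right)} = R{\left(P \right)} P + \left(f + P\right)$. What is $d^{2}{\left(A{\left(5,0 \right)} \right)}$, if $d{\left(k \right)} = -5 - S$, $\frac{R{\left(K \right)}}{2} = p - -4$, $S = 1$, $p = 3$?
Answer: $36$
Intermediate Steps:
$R{\left(K \right)} = 14$ ($R{\left(K \right)} = 2 \left(3 - -4\right) = 2 \left(3 + 4\right) = 2 \cdot 7 = 14$)
$A{\left(f,P \right)} = f + 15 P$ ($A{\left(f,P \right)} = 14 P + \left(f + P\right) = 14 P + \left(P + f\right) = f + 15 P$)
$d{\left(k \right)} = -6$ ($d{\left(k \right)} = -5 - 1 = -6$)
$d^{2}{\left(A{\left(5,0 \right)} \right)} = \left(-6\right)^{2} = 36$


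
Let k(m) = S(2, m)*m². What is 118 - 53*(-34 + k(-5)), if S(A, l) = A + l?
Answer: 5895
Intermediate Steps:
k(m) = m²*(2 + m) (k(m) = (2 + m)*m² = m²*(2 + m))
118 - 53*(-34 + k(-5)) = 118 - 53*(-34 + (-5)²*(2 - 5)) = 118 - 53*(-34 + 25*(-3)) = 118 - 53*(-34 - 75) = 118 - 53*(-109) = 118 + 5777 = 5895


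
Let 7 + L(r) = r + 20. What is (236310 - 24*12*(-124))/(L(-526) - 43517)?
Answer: -136011/22015 ≈ -6.1781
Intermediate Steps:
L(r) = 13 + r (L(r) = -7 + (r + 20) = -7 + (20 + r) = 13 + r)
(236310 - 24*12*(-124))/(L(-526) - 43517) = (236310 - 24*12*(-124))/((13 - 526) - 43517) = (236310 - 288*(-124))/(-513 - 43517) = (236310 + 35712)/(-44030) = 272022*(-1/44030) = -136011/22015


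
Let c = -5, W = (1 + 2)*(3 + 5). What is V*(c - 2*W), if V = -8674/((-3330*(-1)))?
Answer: 229861/1665 ≈ 138.05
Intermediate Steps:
W = 24 (W = 3*8 = 24)
V = -4337/1665 (V = -8674/3330 = -8674*1/3330 = -4337/1665 ≈ -2.6048)
V*(c - 2*W) = -4337*(-5 - 2*24)/1665 = -4337*(-5 - 48)/1665 = -4337/1665*(-53) = 229861/1665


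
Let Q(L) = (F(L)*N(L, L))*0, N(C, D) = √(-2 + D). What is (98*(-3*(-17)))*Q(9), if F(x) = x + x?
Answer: 0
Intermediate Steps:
F(x) = 2*x
Q(L) = 0 (Q(L) = ((2*L)*√(-2 + L))*0 = (2*L*√(-2 + L))*0 = 0)
(98*(-3*(-17)))*Q(9) = (98*(-3*(-17)))*0 = (98*51)*0 = 4998*0 = 0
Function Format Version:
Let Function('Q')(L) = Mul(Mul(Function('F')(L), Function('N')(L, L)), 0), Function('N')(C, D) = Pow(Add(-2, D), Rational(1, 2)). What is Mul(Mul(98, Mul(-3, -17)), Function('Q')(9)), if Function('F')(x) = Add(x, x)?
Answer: 0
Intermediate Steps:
Function('F')(x) = Mul(2, x)
Function('Q')(L) = 0 (Function('Q')(L) = Mul(Mul(Mul(2, L), Pow(Add(-2, L), Rational(1, 2))), 0) = Mul(Mul(2, L, Pow(Add(-2, L), Rational(1, 2))), 0) = 0)
Mul(Mul(98, Mul(-3, -17)), Function('Q')(9)) = Mul(Mul(98, Mul(-3, -17)), 0) = Mul(Mul(98, 51), 0) = Mul(4998, 0) = 0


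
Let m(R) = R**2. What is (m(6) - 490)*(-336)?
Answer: 152544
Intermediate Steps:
(m(6) - 490)*(-336) = (6**2 - 490)*(-336) = (36 - 490)*(-336) = -454*(-336) = 152544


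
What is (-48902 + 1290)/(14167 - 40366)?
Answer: 47612/26199 ≈ 1.8173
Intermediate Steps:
(-48902 + 1290)/(14167 - 40366) = -47612/(-26199) = -47612*(-1/26199) = 47612/26199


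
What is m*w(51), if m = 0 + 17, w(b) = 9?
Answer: 153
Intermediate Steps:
m = 17
m*w(51) = 17*9 = 153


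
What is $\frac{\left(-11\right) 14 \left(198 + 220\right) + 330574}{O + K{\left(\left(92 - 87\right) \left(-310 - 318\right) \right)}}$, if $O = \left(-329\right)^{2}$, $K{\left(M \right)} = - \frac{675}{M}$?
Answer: $\frac{167174856}{67975483} \approx 2.4593$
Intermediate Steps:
$O = 108241$
$\frac{\left(-11\right) 14 \left(198 + 220\right) + 330574}{O + K{\left(\left(92 - 87\right) \left(-310 - 318\right) \right)}} = \frac{\left(-11\right) 14 \left(198 + 220\right) + 330574}{108241 - \frac{675}{\left(92 - 87\right) \left(-310 - 318\right)}} = \frac{\left(-154\right) 418 + 330574}{108241 - \frac{675}{5 \left(-628\right)}} = \frac{-64372 + 330574}{108241 - \frac{675}{-3140}} = \frac{266202}{108241 - - \frac{135}{628}} = \frac{266202}{108241 + \frac{135}{628}} = \frac{266202}{\frac{67975483}{628}} = 266202 \cdot \frac{628}{67975483} = \frac{167174856}{67975483}$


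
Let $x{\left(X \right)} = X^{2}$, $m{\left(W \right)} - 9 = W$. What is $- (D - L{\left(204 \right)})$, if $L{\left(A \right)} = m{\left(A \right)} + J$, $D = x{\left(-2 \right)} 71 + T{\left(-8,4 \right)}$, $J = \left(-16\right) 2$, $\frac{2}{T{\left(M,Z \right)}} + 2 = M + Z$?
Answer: $- \frac{308}{3} \approx -102.67$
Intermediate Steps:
$m{\left(W \right)} = 9 + W$
$T{\left(M,Z \right)} = \frac{2}{-2 + M + Z}$ ($T{\left(M,Z \right)} = \frac{2}{-2 + \left(M + Z\right)} = \frac{2}{-2 + M + Z}$)
$J = -32$
$D = \frac{851}{3}$ ($D = \left(-2\right)^{2} \cdot 71 + \frac{2}{-2 - 8 + 4} = 4 \cdot 71 + \frac{2}{-6} = 284 + 2 \left(- \frac{1}{6}\right) = 284 - \frac{1}{3} = \frac{851}{3} \approx 283.67$)
$L{\left(A \right)} = -23 + A$ ($L{\left(A \right)} = \left(9 + A\right) - 32 = -23 + A$)
$- (D - L{\left(204 \right)}) = - (\frac{851}{3} - \left(-23 + 204\right)) = - (\frac{851}{3} - 181) = \left(-1\right) \frac{308}{3} = - \frac{308}{3}$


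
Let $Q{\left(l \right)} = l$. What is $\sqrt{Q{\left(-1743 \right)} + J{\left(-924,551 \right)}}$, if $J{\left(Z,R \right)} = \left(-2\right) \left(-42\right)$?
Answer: $i \sqrt{1659} \approx 40.731 i$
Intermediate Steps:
$J{\left(Z,R \right)} = 84$
$\sqrt{Q{\left(-1743 \right)} + J{\left(-924,551 \right)}} = \sqrt{-1743 + 84} = \sqrt{-1659} = i \sqrt{1659}$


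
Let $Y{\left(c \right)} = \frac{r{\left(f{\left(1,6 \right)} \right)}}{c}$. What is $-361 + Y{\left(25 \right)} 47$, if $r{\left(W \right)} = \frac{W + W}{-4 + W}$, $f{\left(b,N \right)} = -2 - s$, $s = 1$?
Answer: $- \frac{62893}{175} \approx -359.39$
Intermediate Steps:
$f{\left(b,N \right)} = -3$ ($f{\left(b,N \right)} = -2 - 1 = -3$)
$r{\left(W \right)} = \frac{2 W}{-4 + W}$
$Y{\left(c \right)} = \frac{6}{7 c}$ ($Y{\left(c \right)} = \frac{2 \left(-3\right) \frac{1}{-4 - 3}}{c} = \frac{2 \left(-3\right) \frac{1}{-7}}{c} = \frac{2 \left(-3\right) \left(- \frac{1}{7}\right)}{c} = \frac{6}{7 c}$)
$-361 + Y{\left(25 \right)} 47 = -361 + \frac{6}{7 \cdot 25} \cdot 47 = -361 + \frac{6}{7} \cdot \frac{1}{25} \cdot 47 = -361 + \frac{6}{175} \cdot 47 = -361 + \frac{282}{175} = - \frac{62893}{175}$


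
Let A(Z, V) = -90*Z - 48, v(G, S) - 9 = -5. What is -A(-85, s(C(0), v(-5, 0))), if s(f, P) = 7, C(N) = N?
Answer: -7602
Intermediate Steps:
v(G, S) = 4 (v(G, S) = 9 - 5 = 4)
A(Z, V) = -48 - 90*Z
-A(-85, s(C(0), v(-5, 0))) = -(-48 - 90*(-85)) = -(-48 + 7650) = -1*7602 = -7602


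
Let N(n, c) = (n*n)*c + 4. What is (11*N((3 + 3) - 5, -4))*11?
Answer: 0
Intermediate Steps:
N(n, c) = 4 + c*n² (N(n, c) = n²*c + 4 = c*n² + 4 = 4 + c*n²)
(11*N((3 + 3) - 5, -4))*11 = (11*(4 - 4*((3 + 3) - 5)²))*11 = (11*(4 - 4*(6 - 5)²))*11 = (11*(4 - 4*1²))*11 = (11*(4 - 4*1))*11 = (11*(4 - 4))*11 = (11*0)*11 = 0*11 = 0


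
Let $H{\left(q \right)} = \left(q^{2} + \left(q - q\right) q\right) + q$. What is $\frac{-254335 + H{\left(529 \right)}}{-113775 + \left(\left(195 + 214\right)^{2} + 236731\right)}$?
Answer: $\frac{26035}{290237} \approx 0.089703$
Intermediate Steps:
$H{\left(q \right)} = q + q^{2}$ ($H{\left(q \right)} = \left(q^{2} + 0 q\right) + q = \left(q^{2} + 0\right) + q = q^{2} + q = q + q^{2}$)
$\frac{-254335 + H{\left(529 \right)}}{-113775 + \left(\left(195 + 214\right)^{2} + 236731\right)} = \frac{-254335 + 529 \left(1 + 529\right)}{-113775 + \left(\left(195 + 214\right)^{2} + 236731\right)} = \frac{-254335 + 529 \cdot 530}{-113775 + \left(409^{2} + 236731\right)} = \frac{-254335 + 280370}{-113775 + \left(167281 + 236731\right)} = \frac{26035}{-113775 + 404012} = \frac{26035}{290237}$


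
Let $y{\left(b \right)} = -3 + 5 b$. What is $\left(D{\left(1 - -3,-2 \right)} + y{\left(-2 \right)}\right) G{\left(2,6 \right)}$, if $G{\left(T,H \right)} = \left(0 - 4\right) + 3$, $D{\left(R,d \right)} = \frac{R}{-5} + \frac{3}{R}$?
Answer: $\frac{261}{20} \approx 13.05$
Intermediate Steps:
$D{\left(R,d \right)} = \frac{3}{R} - \frac{R}{5}$ ($D{\left(R,d \right)} = R \left(- \frac{1}{5}\right) + \frac{3}{R} = - \frac{R}{5} + \frac{3}{R} = \frac{3}{R} - \frac{R}{5}$)
$G{\left(T,H \right)} = -1$ ($G{\left(T,H \right)} = -4 + 3 = -1$)
$\left(D{\left(1 - -3,-2 \right)} + y{\left(-2 \right)}\right) G{\left(2,6 \right)} = \left(\left(\frac{3}{1 - -3} - \frac{1 - -3}{5}\right) + \left(-3 + 5 \left(-2\right)\right)\right) \left(-1\right) = \left(\left(\frac{3}{1 + 3} - \frac{1 + 3}{5}\right) - 13\right) \left(-1\right) = \left(\left(\frac{3}{4} - \frac{4}{5}\right) - 13\right) \left(-1\right) = \left(- \frac{1}{20} - 13\right) \left(-1\right) = \left(- \frac{261}{20}\right) \left(-1\right) = \frac{261}{20}$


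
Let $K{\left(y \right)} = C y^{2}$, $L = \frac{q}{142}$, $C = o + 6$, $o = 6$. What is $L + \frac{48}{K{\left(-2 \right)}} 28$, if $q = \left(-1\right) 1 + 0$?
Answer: $\frac{3975}{142} \approx 27.993$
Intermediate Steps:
$q = -1$ ($q = -1 + 0 = -1$)
$C = 12$ ($C = 6 + 6 = 12$)
$L = - \frac{1}{142} \approx -0.0070423$
$K{\left(y \right)} = 12 y^{2}$
$L + \frac{48}{K{\left(-2 \right)}} 28 = - \frac{1}{142} + \frac{48}{12 \left(-2\right)^{2}} \cdot 28 = - \frac{1}{142} + \frac{48}{12 \cdot 4} \cdot 28 = - \frac{1}{142} + \frac{48}{48} \cdot 28 = - \frac{1}{142} + 48 \cdot \frac{1}{48} \cdot 28 = - \frac{1}{142} + 1 \cdot 28 = - \frac{1}{142} + 28 = \frac{3975}{142}$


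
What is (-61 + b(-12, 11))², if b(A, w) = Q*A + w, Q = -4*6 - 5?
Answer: 88804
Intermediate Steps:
Q = -29 (Q = -24 - 5 = -29)
b(A, w) = w - 29*A (b(A, w) = -29*A + w = w - 29*A)
(-61 + b(-12, 11))² = (-61 + (11 - 29*(-12)))² = (-61 + (11 + 348))² = (-61 + 359)² = 298² = 88804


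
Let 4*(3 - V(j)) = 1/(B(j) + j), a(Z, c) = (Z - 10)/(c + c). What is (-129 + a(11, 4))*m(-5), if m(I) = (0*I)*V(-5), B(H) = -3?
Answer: 0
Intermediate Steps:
a(Z, c) = (-10 + Z)/(2*c) (a(Z, c) = (-10 + Z)/((2*c)) = (-10 + Z)*(1/(2*c)) = (-10 + Z)/(2*c))
V(j) = 3 - 1/(4*(-3 + j))
m(I) = 0 (m(I) = (0*I)*((-37 + 12*(-5))/(4*(-3 - 5))) = 0*((1/4)*(-37 - 60)/(-8)) = 0*((1/4)*(-1/8)*(-97)) = 0*(97/32) = 0)
(-129 + a(11, 4))*m(-5) = (-129 + (1/2)*(-10 + 11)/4)*0 = (-129 + (1/2)*(1/4)*1)*0 = (-129 + 1/8)*0 = -1031/8*0 = 0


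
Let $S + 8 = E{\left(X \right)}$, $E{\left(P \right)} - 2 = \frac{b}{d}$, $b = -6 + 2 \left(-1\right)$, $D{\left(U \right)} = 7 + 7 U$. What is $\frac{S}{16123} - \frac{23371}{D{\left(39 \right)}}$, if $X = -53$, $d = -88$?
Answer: $- \frac{4144935163}{49658840} \approx -83.468$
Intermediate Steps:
$b = -8$ ($b = -6 - 2 = -8$)
$E{\left(P \right)} = \frac{23}{11}$ ($E{\left(P \right)} = 2 - \frac{8}{-88} = 2 - - \frac{1}{11} = 2 + \frac{1}{11} = \frac{23}{11}$)
$S = - \frac{65}{11}$ ($S = -8 + \frac{23}{11} = - \frac{65}{11} \approx -5.9091$)
$\frac{S}{16123} - \frac{23371}{D{\left(39 \right)}} = - \frac{65}{11 \cdot 16123} - \frac{23371}{7 + 7 \cdot 39} = \left(- \frac{65}{11}\right) \frac{1}{16123} - \frac{23371}{7 + 273} = - \frac{65}{177353} - \frac{23371}{280} = - \frac{4144935163}{49658840}$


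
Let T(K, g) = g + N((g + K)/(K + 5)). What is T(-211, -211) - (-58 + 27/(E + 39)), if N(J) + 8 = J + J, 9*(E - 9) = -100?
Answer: -5390481/34196 ≈ -157.63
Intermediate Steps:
E = -19/9 (E = 9 + (⅑)*(-100) = 9 - 100/9 = -19/9 ≈ -2.1111)
N(J) = -8 + 2*J (N(J) = -8 + (J + J) = -8 + 2*J)
T(K, g) = -8 + g + 2*(K + g)/(5 + K) (T(K, g) = g + (-8 + 2*((g + K)/(K + 5))) = g + (-8 + 2*((K + g)/(5 + K))) = g + (-8 + 2*(K + g)/(5 + K)) = -8 + g + 2*(K + g)/(5 + K))
T(-211, -211) - (-58 + 27/(E + 39)) = (-40 - 6*(-211) + 7*(-211) - 211*(-211))/(5 - 211) - (-58 + 27/(-19/9 + 39)) = (-40 + 1266 - 1477 + 44521)/(-206) - (-58 + 27/(332/9)) = -1/206*44270 - (-58 + 27*(9/332)) = -22135/103 - (-58 + 243/332) = -22135/103 - 1*(-19013/332) = -22135/103 + 19013/332 = -5390481/34196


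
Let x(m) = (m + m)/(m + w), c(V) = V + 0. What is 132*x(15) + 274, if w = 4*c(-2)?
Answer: 5878/7 ≈ 839.71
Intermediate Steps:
c(V) = V
w = -8 (w = 4*(-2) = -8)
x(m) = 2*m/(-8 + m) (x(m) = (m + m)/(m - 8) = (2*m)/(-8 + m) = 2*m/(-8 + m))
132*x(15) + 274 = 132*(2*15/(-8 + 15)) + 274 = 132*(2*15/7) + 274 = 132*(2*15*(⅐)) + 274 = 132*(30/7) + 274 = 3960/7 + 274 = 5878/7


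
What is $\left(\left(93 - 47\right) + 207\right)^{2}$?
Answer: $64009$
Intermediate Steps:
$\left(\left(93 - 47\right) + 207\right)^{2} = \left(46 + 207\right)^{2} = 253^{2} = 64009$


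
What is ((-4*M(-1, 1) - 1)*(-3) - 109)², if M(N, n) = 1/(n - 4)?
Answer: 12100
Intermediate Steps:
M(N, n) = 1/(-4 + n)
((-4*M(-1, 1) - 1)*(-3) - 109)² = ((-4/(-4 + 1) - 1)*(-3) - 109)² = ((-4/(-3) - 1)*(-3) - 109)² = ((-4*(-⅓) - 1)*(-3) - 109)² = ((4/3 - 1)*(-3) - 109)² = ((⅓)*(-3) - 109)² = (-1 - 109)² = (-110)² = 12100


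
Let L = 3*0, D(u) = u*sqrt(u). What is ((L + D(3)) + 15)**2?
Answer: 252 + 90*sqrt(3) ≈ 407.88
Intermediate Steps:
D(u) = u**(3/2)
L = 0
((L + D(3)) + 15)**2 = ((0 + 3**(3/2)) + 15)**2 = ((0 + 3*sqrt(3)) + 15)**2 = (3*sqrt(3) + 15)**2 = (15 + 3*sqrt(3))**2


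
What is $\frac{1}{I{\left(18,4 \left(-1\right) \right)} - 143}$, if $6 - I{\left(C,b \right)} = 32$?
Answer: $- \frac{1}{169} \approx -0.0059172$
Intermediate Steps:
$I{\left(C,b \right)} = -26$ ($I{\left(C,b \right)} = 6 - 32 = -26$)
$\frac{1}{I{\left(18,4 \left(-1\right) \right)} - 143} = \frac{1}{-26 - 143} = \frac{1}{-169} = - \frac{1}{169}$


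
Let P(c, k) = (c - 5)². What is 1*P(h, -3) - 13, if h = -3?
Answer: 51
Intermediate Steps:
P(c, k) = (-5 + c)²
1*P(h, -3) - 13 = 1*(-5 - 3)² - 13 = 1*(-8)² - 13 = 1*64 - 13 = 64 - 13 = 51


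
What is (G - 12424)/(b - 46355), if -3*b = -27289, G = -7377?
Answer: 59403/111776 ≈ 0.53145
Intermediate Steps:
b = 27289/3 (b = -⅓*(-27289) = 27289/3 ≈ 9096.3)
(G - 12424)/(b - 46355) = (-7377 - 12424)/(27289/3 - 46355) = -19801/(-111776/3) = -19801*(-3/111776) = 59403/111776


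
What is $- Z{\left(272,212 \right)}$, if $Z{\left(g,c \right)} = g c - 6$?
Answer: $-57658$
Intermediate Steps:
$Z{\left(g,c \right)} = -6 + c g$ ($Z{\left(g,c \right)} = c g - 6 = -6 + c g$)
$- Z{\left(272,212 \right)} = - (-6 + 212 \cdot 272) = - (-6 + 57664) = \left(-1\right) 57658 = -57658$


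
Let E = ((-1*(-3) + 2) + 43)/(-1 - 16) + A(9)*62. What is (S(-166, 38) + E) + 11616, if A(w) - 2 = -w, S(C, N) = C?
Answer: 187224/17 ≈ 11013.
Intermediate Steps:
A(w) = 2 - w
E = -7426/17 (E = ((-1*(-3) + 2) + 43)/(-1 - 16) + (2 - 1*9)*62 = ((3 + 2) + 43)/(-17) + (2 - 9)*62 = (5 + 43)*(-1/17) - 7*62 = 48*(-1/17) - 434 = -48/17 - 434 = -7426/17 ≈ -436.82)
(S(-166, 38) + E) + 11616 = (-166 - 7426/17) + 11616 = -10248/17 + 11616 = 187224/17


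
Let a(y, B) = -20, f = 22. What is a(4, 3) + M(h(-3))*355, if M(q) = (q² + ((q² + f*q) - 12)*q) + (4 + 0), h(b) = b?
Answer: 78080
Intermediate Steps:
M(q) = 4 + q² + q*(-12 + q² + 22*q) (M(q) = (q² + ((q² + 22*q) - 12)*q) + (4 + 0) = (q² + (-12 + q² + 22*q)*q) + 4 = (q² + q*(-12 + q² + 22*q)) + 4 = 4 + q² + q*(-12 + q² + 22*q))
a(4, 3) + M(h(-3))*355 = -20 + (4 + (-3)³ - 12*(-3) + 23*(-3)²)*355 = -20 + (4 - 27 + 36 + 23*9)*355 = -20 + (4 - 27 + 36 + 207)*355 = -20 + 220*355 = -20 + 78100 = 78080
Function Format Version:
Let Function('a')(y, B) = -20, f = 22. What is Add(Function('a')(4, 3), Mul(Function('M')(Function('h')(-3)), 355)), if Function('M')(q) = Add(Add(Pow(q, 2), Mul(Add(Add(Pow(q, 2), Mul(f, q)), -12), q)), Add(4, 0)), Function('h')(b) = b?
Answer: 78080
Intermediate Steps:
Function('M')(q) = Add(4, Pow(q, 2), Mul(q, Add(-12, Pow(q, 2), Mul(22, q)))) (Function('M')(q) = Add(Add(Pow(q, 2), Mul(Add(Add(Pow(q, 2), Mul(22, q)), -12), q)), Add(4, 0)) = Add(Add(Pow(q, 2), Mul(Add(-12, Pow(q, 2), Mul(22, q)), q)), 4) = Add(Add(Pow(q, 2), Mul(q, Add(-12, Pow(q, 2), Mul(22, q)))), 4) = Add(4, Pow(q, 2), Mul(q, Add(-12, Pow(q, 2), Mul(22, q)))))
Add(Function('a')(4, 3), Mul(Function('M')(Function('h')(-3)), 355)) = Add(-20, Mul(Add(4, Pow(-3, 3), Mul(-12, -3), Mul(23, Pow(-3, 2))), 355)) = Add(-20, Mul(Add(4, -27, 36, Mul(23, 9)), 355)) = Add(-20, Mul(Add(4, -27, 36, 207), 355)) = Add(-20, Mul(220, 355)) = Add(-20, 78100) = 78080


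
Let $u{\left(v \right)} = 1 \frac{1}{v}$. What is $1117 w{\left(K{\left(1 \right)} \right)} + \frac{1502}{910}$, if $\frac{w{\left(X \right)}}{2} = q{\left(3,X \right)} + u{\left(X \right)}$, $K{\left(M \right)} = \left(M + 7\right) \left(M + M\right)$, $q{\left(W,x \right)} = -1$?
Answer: $- \frac{7617517}{3640} \approx -2092.7$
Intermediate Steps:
$u{\left(v \right)} = \frac{1}{v}$
$K{\left(M \right)} = 2 M \left(7 + M\right)$ ($K{\left(M \right)} = \left(7 + M\right) 2 M = 2 M \left(7 + M\right)$)
$w{\left(X \right)} = -2 + \frac{2}{X}$ ($w{\left(X \right)} = 2 \left(-1 + \frac{1}{X}\right) = -2 + \frac{2}{X}$)
$1117 w{\left(K{\left(1 \right)} \right)} + \frac{1502}{910} = 1117 \left(-2 + \frac{2}{2 \cdot 1 \left(7 + 1\right)}\right) + \frac{1502}{910} = 1117 \left(-2 + \frac{2}{2 \cdot 1 \cdot 8}\right) + 1502 \cdot \frac{1}{910} = 1117 \left(-2 + \frac{2}{16}\right) + \frac{751}{455} = 1117 \left(-2 + 2 \cdot \frac{1}{16}\right) + \frac{751}{455} = 1117 \left(-2 + \frac{1}{8}\right) + \frac{751}{455} = 1117 \left(- \frac{15}{8}\right) + \frac{751}{455} = - \frac{16755}{8} + \frac{751}{455} = - \frac{7617517}{3640}$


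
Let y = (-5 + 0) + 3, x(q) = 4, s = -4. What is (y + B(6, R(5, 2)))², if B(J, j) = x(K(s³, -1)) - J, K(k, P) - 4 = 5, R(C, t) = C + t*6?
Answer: 16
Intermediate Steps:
R(C, t) = C + 6*t
K(k, P) = 9 (K(k, P) = 4 + 5 = 9)
y = -2 (y = -5 + 3 = -2)
B(J, j) = 4 - J
(y + B(6, R(5, 2)))² = (-2 + (4 - 1*6))² = (-2 + (4 - 6))² = (-2 - 2)² = (-4)² = 16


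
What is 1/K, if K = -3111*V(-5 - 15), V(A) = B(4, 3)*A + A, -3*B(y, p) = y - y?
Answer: 1/62220 ≈ 1.6072e-5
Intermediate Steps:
B(y, p) = 0 (B(y, p) = -(y - y)/3 = -⅓*0 = 0)
V(A) = A (V(A) = 0*A + A = 0 + A = A)
K = 62220 (K = -3111*(-5 - 15) = -3111*(-20) = 62220)
1/K = 1/62220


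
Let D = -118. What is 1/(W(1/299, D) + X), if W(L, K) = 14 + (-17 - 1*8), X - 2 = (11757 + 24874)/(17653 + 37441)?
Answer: -55094/459215 ≈ -0.11997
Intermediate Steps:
X = 146819/55094 (X = 2 + (11757 + 24874)/(17653 + 37441) = 2 + 36631/55094 = 146819/55094 ≈ 2.6649)
W(L, K) = -11 (W(L, K) = 14 + (-17 - 8) = 14 - 25 = -11)
1/(W(1/299, D) + X) = 1/(-11 + 146819/55094) = 1/(-459215/55094) = -55094/459215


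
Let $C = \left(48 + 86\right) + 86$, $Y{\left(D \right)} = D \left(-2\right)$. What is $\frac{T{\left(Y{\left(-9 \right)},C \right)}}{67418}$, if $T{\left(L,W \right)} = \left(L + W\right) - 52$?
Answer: $\frac{93}{33709} \approx 0.0027589$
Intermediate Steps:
$Y{\left(D \right)} = - 2 D$
$C = 220$ ($C = 134 + 86 = 220$)
$T{\left(L,W \right)} = -52 + L + W$
$\frac{T{\left(Y{\left(-9 \right)},C \right)}}{67418} = \frac{-52 - -18 + 220}{67418} = \left(-52 + 18 + 220\right) \frac{1}{67418} = 186 \cdot \frac{1}{67418} = \frac{93}{33709}$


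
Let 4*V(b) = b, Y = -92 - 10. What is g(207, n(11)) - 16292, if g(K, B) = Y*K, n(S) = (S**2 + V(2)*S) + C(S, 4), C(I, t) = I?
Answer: -37406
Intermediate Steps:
Y = -102
V(b) = b/4
n(S) = S**2 + 3*S/2 (n(S) = (S**2 + ((1/4)*2)*S) + S = (S**2 + S/2) + S = S**2 + 3*S/2)
g(K, B) = -102*K
g(207, n(11)) - 16292 = -102*207 - 16292 = -21114 - 16292 = -37406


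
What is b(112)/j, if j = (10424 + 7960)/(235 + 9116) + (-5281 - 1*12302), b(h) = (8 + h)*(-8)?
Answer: 2992320/54800083 ≈ 0.054604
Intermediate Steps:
b(h) = -64 - 8*h
j = -54800083/3117 (j = 18384/9351 + (-5281 - 12302) = 18384*(1/9351) - 17583 = 6128/3117 - 17583 = -54800083/3117 ≈ -17581.)
b(112)/j = (-64 - 8*112)/(-54800083/3117) = (-64 - 896)*(-3117/54800083) = -960*(-3117/54800083) = 2992320/54800083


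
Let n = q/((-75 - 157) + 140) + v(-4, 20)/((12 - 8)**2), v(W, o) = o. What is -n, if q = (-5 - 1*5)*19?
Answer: -305/92 ≈ -3.3152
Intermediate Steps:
q = -190 (q = (-5 - 5)*19 = -10*19 = -190)
n = 305/92 (n = -190/((-75 - 157) + 140) + 20/((12 - 8)**2) = -190/(-232 + 140) + 20/(4**2) = -190/(-92) + 20/16 = -190*(-1/92) + 20*(1/16) = 95/46 + 5/4 = 305/92 ≈ 3.3152)
-n = -1*305/92 = -305/92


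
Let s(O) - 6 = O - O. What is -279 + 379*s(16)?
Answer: 1995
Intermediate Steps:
s(O) = 6 (s(O) = 6 + (O - O) = 6 + 0 = 6)
-279 + 379*s(16) = -279 + 379*6 = -279 + 2274 = 1995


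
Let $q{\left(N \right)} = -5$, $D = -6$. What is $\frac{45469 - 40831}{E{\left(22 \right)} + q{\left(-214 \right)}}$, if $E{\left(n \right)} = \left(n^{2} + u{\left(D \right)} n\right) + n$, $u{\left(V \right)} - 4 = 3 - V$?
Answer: $\frac{4638}{787} \approx 5.8933$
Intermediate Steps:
$u{\left(V \right)} = 7 - V$ ($u{\left(V \right)} = 4 - \left(-3 + V\right) = 7 - V$)
$E{\left(n \right)} = n^{2} + 14 n$ ($E{\left(n \right)} = \left(n^{2} + \left(7 - -6\right) n\right) + n = \left(n^{2} + \left(7 + 6\right) n\right) + n = \left(n^{2} + 13 n\right) + n = n^{2} + 14 n$)
$\frac{45469 - 40831}{E{\left(22 \right)} + q{\left(-214 \right)}} = \frac{45469 - 40831}{22 \left(14 + 22\right) - 5} = \frac{4638}{22 \cdot 36 - 5} = \frac{4638}{792 - 5} = \frac{4638}{787}$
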